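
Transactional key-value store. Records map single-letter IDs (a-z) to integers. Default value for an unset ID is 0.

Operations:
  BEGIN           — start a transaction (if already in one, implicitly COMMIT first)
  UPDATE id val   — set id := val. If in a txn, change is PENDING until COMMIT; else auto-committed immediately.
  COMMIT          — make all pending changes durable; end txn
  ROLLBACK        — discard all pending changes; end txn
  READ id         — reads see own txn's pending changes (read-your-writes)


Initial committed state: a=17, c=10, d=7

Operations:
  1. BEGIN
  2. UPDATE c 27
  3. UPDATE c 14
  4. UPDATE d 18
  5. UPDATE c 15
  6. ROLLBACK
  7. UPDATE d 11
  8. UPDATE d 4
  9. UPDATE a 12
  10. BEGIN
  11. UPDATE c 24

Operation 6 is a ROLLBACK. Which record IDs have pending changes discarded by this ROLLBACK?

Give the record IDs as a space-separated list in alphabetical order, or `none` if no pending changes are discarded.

Initial committed: {a=17, c=10, d=7}
Op 1: BEGIN: in_txn=True, pending={}
Op 2: UPDATE c=27 (pending; pending now {c=27})
Op 3: UPDATE c=14 (pending; pending now {c=14})
Op 4: UPDATE d=18 (pending; pending now {c=14, d=18})
Op 5: UPDATE c=15 (pending; pending now {c=15, d=18})
Op 6: ROLLBACK: discarded pending ['c', 'd']; in_txn=False
Op 7: UPDATE d=11 (auto-commit; committed d=11)
Op 8: UPDATE d=4 (auto-commit; committed d=4)
Op 9: UPDATE a=12 (auto-commit; committed a=12)
Op 10: BEGIN: in_txn=True, pending={}
Op 11: UPDATE c=24 (pending; pending now {c=24})
ROLLBACK at op 6 discards: ['c', 'd']

Answer: c d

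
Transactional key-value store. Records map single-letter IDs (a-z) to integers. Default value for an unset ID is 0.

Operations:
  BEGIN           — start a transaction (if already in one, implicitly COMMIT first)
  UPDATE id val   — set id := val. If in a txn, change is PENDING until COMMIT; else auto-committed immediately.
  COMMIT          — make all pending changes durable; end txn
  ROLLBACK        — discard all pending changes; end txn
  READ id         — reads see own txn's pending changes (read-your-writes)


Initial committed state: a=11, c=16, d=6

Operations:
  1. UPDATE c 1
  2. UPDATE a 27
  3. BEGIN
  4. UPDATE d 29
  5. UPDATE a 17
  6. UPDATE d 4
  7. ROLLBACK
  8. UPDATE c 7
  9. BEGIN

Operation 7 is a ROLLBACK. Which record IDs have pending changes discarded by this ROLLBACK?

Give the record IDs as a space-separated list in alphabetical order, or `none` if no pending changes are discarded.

Initial committed: {a=11, c=16, d=6}
Op 1: UPDATE c=1 (auto-commit; committed c=1)
Op 2: UPDATE a=27 (auto-commit; committed a=27)
Op 3: BEGIN: in_txn=True, pending={}
Op 4: UPDATE d=29 (pending; pending now {d=29})
Op 5: UPDATE a=17 (pending; pending now {a=17, d=29})
Op 6: UPDATE d=4 (pending; pending now {a=17, d=4})
Op 7: ROLLBACK: discarded pending ['a', 'd']; in_txn=False
Op 8: UPDATE c=7 (auto-commit; committed c=7)
Op 9: BEGIN: in_txn=True, pending={}
ROLLBACK at op 7 discards: ['a', 'd']

Answer: a d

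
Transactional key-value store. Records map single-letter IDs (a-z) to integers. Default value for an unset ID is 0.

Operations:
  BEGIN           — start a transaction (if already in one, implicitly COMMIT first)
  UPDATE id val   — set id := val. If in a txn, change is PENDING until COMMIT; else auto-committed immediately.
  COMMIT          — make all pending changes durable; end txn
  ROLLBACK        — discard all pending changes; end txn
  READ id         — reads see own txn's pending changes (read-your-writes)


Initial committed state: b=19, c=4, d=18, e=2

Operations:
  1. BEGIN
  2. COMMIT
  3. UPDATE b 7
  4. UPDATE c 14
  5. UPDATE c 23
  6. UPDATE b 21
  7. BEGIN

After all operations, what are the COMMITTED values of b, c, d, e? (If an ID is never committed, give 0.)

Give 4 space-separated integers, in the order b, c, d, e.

Answer: 21 23 18 2

Derivation:
Initial committed: {b=19, c=4, d=18, e=2}
Op 1: BEGIN: in_txn=True, pending={}
Op 2: COMMIT: merged [] into committed; committed now {b=19, c=4, d=18, e=2}
Op 3: UPDATE b=7 (auto-commit; committed b=7)
Op 4: UPDATE c=14 (auto-commit; committed c=14)
Op 5: UPDATE c=23 (auto-commit; committed c=23)
Op 6: UPDATE b=21 (auto-commit; committed b=21)
Op 7: BEGIN: in_txn=True, pending={}
Final committed: {b=21, c=23, d=18, e=2}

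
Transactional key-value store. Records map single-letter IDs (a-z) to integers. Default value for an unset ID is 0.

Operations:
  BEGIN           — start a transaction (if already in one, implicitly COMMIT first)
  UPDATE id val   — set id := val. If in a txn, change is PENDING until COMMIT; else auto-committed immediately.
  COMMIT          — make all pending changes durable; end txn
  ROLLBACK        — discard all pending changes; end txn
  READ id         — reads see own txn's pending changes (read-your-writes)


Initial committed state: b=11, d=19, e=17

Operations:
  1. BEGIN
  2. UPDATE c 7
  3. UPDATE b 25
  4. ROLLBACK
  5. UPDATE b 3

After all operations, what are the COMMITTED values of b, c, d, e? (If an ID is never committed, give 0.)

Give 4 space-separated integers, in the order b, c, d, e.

Answer: 3 0 19 17

Derivation:
Initial committed: {b=11, d=19, e=17}
Op 1: BEGIN: in_txn=True, pending={}
Op 2: UPDATE c=7 (pending; pending now {c=7})
Op 3: UPDATE b=25 (pending; pending now {b=25, c=7})
Op 4: ROLLBACK: discarded pending ['b', 'c']; in_txn=False
Op 5: UPDATE b=3 (auto-commit; committed b=3)
Final committed: {b=3, d=19, e=17}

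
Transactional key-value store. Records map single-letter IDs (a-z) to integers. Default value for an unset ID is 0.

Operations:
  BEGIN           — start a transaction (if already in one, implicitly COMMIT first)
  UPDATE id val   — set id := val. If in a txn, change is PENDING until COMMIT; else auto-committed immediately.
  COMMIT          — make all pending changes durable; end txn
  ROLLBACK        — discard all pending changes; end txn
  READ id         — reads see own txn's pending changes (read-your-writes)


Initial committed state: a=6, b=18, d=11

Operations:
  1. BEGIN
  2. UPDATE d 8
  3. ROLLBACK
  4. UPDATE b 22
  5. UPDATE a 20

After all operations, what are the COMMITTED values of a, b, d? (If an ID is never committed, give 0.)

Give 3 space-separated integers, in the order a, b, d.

Initial committed: {a=6, b=18, d=11}
Op 1: BEGIN: in_txn=True, pending={}
Op 2: UPDATE d=8 (pending; pending now {d=8})
Op 3: ROLLBACK: discarded pending ['d']; in_txn=False
Op 4: UPDATE b=22 (auto-commit; committed b=22)
Op 5: UPDATE a=20 (auto-commit; committed a=20)
Final committed: {a=20, b=22, d=11}

Answer: 20 22 11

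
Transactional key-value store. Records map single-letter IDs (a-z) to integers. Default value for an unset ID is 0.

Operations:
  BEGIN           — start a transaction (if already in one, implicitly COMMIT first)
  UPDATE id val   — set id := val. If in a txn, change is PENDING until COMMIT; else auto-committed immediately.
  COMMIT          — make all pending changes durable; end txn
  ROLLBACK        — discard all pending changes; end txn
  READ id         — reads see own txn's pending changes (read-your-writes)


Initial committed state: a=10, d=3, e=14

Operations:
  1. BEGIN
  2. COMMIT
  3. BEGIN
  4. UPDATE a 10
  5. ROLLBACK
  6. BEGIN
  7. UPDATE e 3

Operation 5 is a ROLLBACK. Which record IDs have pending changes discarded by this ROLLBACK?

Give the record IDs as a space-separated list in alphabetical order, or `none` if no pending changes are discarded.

Answer: a

Derivation:
Initial committed: {a=10, d=3, e=14}
Op 1: BEGIN: in_txn=True, pending={}
Op 2: COMMIT: merged [] into committed; committed now {a=10, d=3, e=14}
Op 3: BEGIN: in_txn=True, pending={}
Op 4: UPDATE a=10 (pending; pending now {a=10})
Op 5: ROLLBACK: discarded pending ['a']; in_txn=False
Op 6: BEGIN: in_txn=True, pending={}
Op 7: UPDATE e=3 (pending; pending now {e=3})
ROLLBACK at op 5 discards: ['a']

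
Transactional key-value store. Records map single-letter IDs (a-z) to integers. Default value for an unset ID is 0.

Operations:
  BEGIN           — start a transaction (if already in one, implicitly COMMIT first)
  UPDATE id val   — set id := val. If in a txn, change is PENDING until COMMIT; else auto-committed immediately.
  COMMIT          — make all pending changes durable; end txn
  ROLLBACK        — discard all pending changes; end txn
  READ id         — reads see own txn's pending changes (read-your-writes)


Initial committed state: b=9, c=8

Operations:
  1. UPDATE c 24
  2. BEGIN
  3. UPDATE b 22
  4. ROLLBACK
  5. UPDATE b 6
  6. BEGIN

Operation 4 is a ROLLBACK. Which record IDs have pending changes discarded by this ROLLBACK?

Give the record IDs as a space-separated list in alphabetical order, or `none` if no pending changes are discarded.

Initial committed: {b=9, c=8}
Op 1: UPDATE c=24 (auto-commit; committed c=24)
Op 2: BEGIN: in_txn=True, pending={}
Op 3: UPDATE b=22 (pending; pending now {b=22})
Op 4: ROLLBACK: discarded pending ['b']; in_txn=False
Op 5: UPDATE b=6 (auto-commit; committed b=6)
Op 6: BEGIN: in_txn=True, pending={}
ROLLBACK at op 4 discards: ['b']

Answer: b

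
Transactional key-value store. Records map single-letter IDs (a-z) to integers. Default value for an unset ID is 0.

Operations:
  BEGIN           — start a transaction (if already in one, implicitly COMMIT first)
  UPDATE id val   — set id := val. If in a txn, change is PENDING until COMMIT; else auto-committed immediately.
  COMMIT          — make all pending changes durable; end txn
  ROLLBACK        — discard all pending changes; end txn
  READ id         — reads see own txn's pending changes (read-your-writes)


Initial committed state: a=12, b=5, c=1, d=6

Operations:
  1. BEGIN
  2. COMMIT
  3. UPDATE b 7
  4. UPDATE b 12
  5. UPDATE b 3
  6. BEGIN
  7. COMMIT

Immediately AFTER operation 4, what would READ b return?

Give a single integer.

Answer: 12

Derivation:
Initial committed: {a=12, b=5, c=1, d=6}
Op 1: BEGIN: in_txn=True, pending={}
Op 2: COMMIT: merged [] into committed; committed now {a=12, b=5, c=1, d=6}
Op 3: UPDATE b=7 (auto-commit; committed b=7)
Op 4: UPDATE b=12 (auto-commit; committed b=12)
After op 4: visible(b) = 12 (pending={}, committed={a=12, b=12, c=1, d=6})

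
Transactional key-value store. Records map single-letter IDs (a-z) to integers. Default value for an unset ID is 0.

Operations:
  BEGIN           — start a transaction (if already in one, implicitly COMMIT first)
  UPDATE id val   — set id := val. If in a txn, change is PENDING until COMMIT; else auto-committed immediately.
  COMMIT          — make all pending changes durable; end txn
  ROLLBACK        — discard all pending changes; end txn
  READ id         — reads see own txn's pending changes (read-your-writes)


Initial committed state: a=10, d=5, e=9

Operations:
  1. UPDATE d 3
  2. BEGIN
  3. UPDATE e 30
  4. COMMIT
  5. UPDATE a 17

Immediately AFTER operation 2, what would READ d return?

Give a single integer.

Initial committed: {a=10, d=5, e=9}
Op 1: UPDATE d=3 (auto-commit; committed d=3)
Op 2: BEGIN: in_txn=True, pending={}
After op 2: visible(d) = 3 (pending={}, committed={a=10, d=3, e=9})

Answer: 3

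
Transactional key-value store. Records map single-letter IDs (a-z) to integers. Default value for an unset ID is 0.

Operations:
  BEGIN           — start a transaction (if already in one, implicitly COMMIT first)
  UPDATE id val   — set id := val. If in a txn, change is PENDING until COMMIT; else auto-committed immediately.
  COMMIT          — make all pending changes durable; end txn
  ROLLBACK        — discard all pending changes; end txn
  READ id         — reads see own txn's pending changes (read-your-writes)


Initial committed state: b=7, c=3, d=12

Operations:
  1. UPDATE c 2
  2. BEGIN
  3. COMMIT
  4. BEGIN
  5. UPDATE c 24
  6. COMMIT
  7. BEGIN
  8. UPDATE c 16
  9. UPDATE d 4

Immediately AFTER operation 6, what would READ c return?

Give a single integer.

Answer: 24

Derivation:
Initial committed: {b=7, c=3, d=12}
Op 1: UPDATE c=2 (auto-commit; committed c=2)
Op 2: BEGIN: in_txn=True, pending={}
Op 3: COMMIT: merged [] into committed; committed now {b=7, c=2, d=12}
Op 4: BEGIN: in_txn=True, pending={}
Op 5: UPDATE c=24 (pending; pending now {c=24})
Op 6: COMMIT: merged ['c'] into committed; committed now {b=7, c=24, d=12}
After op 6: visible(c) = 24 (pending={}, committed={b=7, c=24, d=12})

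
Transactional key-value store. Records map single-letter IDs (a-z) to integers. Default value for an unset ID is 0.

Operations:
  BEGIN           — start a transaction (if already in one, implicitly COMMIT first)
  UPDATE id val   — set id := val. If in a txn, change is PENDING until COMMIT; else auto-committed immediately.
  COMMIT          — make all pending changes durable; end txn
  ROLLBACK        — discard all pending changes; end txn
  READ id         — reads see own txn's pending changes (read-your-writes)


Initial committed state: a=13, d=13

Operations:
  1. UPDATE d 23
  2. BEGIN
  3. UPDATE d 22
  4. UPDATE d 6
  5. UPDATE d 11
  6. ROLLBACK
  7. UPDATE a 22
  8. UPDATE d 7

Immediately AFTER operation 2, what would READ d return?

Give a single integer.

Initial committed: {a=13, d=13}
Op 1: UPDATE d=23 (auto-commit; committed d=23)
Op 2: BEGIN: in_txn=True, pending={}
After op 2: visible(d) = 23 (pending={}, committed={a=13, d=23})

Answer: 23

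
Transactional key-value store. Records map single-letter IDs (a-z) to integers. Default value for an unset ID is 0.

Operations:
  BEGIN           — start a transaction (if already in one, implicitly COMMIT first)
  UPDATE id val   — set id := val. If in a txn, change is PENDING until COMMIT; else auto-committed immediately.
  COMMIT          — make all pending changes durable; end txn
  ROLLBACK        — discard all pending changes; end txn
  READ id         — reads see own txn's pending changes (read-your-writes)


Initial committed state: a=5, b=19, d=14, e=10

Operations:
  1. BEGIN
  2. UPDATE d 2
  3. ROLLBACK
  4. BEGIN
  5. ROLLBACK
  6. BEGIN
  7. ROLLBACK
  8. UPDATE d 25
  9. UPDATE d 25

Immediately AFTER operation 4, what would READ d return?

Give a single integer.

Answer: 14

Derivation:
Initial committed: {a=5, b=19, d=14, e=10}
Op 1: BEGIN: in_txn=True, pending={}
Op 2: UPDATE d=2 (pending; pending now {d=2})
Op 3: ROLLBACK: discarded pending ['d']; in_txn=False
Op 4: BEGIN: in_txn=True, pending={}
After op 4: visible(d) = 14 (pending={}, committed={a=5, b=19, d=14, e=10})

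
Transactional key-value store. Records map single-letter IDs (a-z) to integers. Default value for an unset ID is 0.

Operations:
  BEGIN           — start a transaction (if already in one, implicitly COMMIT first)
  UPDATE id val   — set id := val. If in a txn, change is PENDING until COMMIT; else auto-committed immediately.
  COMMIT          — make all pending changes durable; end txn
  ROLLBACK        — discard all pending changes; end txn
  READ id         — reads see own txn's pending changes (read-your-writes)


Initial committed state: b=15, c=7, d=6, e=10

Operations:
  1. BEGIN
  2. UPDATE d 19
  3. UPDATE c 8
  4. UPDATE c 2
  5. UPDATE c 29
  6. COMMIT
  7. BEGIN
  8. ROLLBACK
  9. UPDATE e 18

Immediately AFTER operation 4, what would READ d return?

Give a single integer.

Initial committed: {b=15, c=7, d=6, e=10}
Op 1: BEGIN: in_txn=True, pending={}
Op 2: UPDATE d=19 (pending; pending now {d=19})
Op 3: UPDATE c=8 (pending; pending now {c=8, d=19})
Op 4: UPDATE c=2 (pending; pending now {c=2, d=19})
After op 4: visible(d) = 19 (pending={c=2, d=19}, committed={b=15, c=7, d=6, e=10})

Answer: 19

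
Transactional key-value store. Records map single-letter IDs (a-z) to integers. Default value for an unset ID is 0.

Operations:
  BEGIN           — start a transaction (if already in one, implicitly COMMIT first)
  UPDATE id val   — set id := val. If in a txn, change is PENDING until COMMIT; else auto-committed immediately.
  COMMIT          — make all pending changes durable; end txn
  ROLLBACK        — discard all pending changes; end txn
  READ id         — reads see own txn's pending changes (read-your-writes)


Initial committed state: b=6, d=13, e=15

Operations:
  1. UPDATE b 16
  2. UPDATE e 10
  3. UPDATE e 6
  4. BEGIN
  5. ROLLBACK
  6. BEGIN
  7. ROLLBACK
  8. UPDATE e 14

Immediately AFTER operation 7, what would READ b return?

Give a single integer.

Answer: 16

Derivation:
Initial committed: {b=6, d=13, e=15}
Op 1: UPDATE b=16 (auto-commit; committed b=16)
Op 2: UPDATE e=10 (auto-commit; committed e=10)
Op 3: UPDATE e=6 (auto-commit; committed e=6)
Op 4: BEGIN: in_txn=True, pending={}
Op 5: ROLLBACK: discarded pending []; in_txn=False
Op 6: BEGIN: in_txn=True, pending={}
Op 7: ROLLBACK: discarded pending []; in_txn=False
After op 7: visible(b) = 16 (pending={}, committed={b=16, d=13, e=6})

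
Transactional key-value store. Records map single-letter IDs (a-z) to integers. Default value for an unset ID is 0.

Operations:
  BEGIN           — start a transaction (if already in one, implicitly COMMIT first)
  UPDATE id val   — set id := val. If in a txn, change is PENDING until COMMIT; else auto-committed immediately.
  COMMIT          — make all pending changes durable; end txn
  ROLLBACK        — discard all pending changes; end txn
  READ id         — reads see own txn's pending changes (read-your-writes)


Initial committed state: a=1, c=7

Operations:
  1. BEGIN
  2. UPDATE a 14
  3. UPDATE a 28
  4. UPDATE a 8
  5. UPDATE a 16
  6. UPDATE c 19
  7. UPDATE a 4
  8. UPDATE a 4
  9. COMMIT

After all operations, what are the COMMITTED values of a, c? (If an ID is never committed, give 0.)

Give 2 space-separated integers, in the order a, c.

Initial committed: {a=1, c=7}
Op 1: BEGIN: in_txn=True, pending={}
Op 2: UPDATE a=14 (pending; pending now {a=14})
Op 3: UPDATE a=28 (pending; pending now {a=28})
Op 4: UPDATE a=8 (pending; pending now {a=8})
Op 5: UPDATE a=16 (pending; pending now {a=16})
Op 6: UPDATE c=19 (pending; pending now {a=16, c=19})
Op 7: UPDATE a=4 (pending; pending now {a=4, c=19})
Op 8: UPDATE a=4 (pending; pending now {a=4, c=19})
Op 9: COMMIT: merged ['a', 'c'] into committed; committed now {a=4, c=19}
Final committed: {a=4, c=19}

Answer: 4 19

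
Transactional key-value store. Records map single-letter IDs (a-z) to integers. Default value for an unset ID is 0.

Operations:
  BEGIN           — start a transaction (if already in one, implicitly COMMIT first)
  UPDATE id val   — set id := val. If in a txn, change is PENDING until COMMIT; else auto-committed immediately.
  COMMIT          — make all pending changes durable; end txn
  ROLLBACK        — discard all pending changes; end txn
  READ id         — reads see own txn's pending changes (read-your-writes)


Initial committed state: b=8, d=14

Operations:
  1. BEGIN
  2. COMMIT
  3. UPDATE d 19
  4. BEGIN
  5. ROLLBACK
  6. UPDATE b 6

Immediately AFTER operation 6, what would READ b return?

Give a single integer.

Initial committed: {b=8, d=14}
Op 1: BEGIN: in_txn=True, pending={}
Op 2: COMMIT: merged [] into committed; committed now {b=8, d=14}
Op 3: UPDATE d=19 (auto-commit; committed d=19)
Op 4: BEGIN: in_txn=True, pending={}
Op 5: ROLLBACK: discarded pending []; in_txn=False
Op 6: UPDATE b=6 (auto-commit; committed b=6)
After op 6: visible(b) = 6 (pending={}, committed={b=6, d=19})

Answer: 6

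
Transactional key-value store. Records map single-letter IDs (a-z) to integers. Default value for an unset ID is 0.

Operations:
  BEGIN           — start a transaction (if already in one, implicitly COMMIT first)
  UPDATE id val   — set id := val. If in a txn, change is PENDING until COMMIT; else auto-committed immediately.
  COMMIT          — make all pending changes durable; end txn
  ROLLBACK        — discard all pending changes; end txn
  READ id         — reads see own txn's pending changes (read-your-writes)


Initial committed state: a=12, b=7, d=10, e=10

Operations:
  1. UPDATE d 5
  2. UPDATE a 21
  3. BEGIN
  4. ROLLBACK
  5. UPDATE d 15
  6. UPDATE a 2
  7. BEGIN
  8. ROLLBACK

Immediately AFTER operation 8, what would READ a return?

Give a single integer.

Answer: 2

Derivation:
Initial committed: {a=12, b=7, d=10, e=10}
Op 1: UPDATE d=5 (auto-commit; committed d=5)
Op 2: UPDATE a=21 (auto-commit; committed a=21)
Op 3: BEGIN: in_txn=True, pending={}
Op 4: ROLLBACK: discarded pending []; in_txn=False
Op 5: UPDATE d=15 (auto-commit; committed d=15)
Op 6: UPDATE a=2 (auto-commit; committed a=2)
Op 7: BEGIN: in_txn=True, pending={}
Op 8: ROLLBACK: discarded pending []; in_txn=False
After op 8: visible(a) = 2 (pending={}, committed={a=2, b=7, d=15, e=10})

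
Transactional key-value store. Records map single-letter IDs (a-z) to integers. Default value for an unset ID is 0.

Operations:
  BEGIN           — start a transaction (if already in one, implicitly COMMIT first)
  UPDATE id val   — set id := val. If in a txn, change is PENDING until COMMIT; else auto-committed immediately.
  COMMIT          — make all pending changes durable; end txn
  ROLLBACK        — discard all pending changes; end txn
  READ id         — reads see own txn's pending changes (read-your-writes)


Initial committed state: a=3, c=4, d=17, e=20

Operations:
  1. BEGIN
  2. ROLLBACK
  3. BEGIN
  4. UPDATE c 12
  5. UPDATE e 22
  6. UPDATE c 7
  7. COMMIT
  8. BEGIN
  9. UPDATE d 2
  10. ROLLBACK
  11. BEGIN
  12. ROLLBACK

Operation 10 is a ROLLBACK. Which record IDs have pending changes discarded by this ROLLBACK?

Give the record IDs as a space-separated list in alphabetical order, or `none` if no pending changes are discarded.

Answer: d

Derivation:
Initial committed: {a=3, c=4, d=17, e=20}
Op 1: BEGIN: in_txn=True, pending={}
Op 2: ROLLBACK: discarded pending []; in_txn=False
Op 3: BEGIN: in_txn=True, pending={}
Op 4: UPDATE c=12 (pending; pending now {c=12})
Op 5: UPDATE e=22 (pending; pending now {c=12, e=22})
Op 6: UPDATE c=7 (pending; pending now {c=7, e=22})
Op 7: COMMIT: merged ['c', 'e'] into committed; committed now {a=3, c=7, d=17, e=22}
Op 8: BEGIN: in_txn=True, pending={}
Op 9: UPDATE d=2 (pending; pending now {d=2})
Op 10: ROLLBACK: discarded pending ['d']; in_txn=False
Op 11: BEGIN: in_txn=True, pending={}
Op 12: ROLLBACK: discarded pending []; in_txn=False
ROLLBACK at op 10 discards: ['d']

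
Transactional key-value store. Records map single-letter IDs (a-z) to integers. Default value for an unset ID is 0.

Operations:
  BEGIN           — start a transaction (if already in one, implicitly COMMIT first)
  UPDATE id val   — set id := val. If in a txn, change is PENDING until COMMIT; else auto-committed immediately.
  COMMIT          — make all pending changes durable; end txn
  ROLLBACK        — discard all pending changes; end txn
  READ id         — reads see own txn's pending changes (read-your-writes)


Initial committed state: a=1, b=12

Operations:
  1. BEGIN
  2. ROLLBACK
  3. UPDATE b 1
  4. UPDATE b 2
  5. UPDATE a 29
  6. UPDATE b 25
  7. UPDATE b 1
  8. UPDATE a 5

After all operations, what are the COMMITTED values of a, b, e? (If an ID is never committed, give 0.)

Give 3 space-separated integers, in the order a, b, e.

Answer: 5 1 0

Derivation:
Initial committed: {a=1, b=12}
Op 1: BEGIN: in_txn=True, pending={}
Op 2: ROLLBACK: discarded pending []; in_txn=False
Op 3: UPDATE b=1 (auto-commit; committed b=1)
Op 4: UPDATE b=2 (auto-commit; committed b=2)
Op 5: UPDATE a=29 (auto-commit; committed a=29)
Op 6: UPDATE b=25 (auto-commit; committed b=25)
Op 7: UPDATE b=1 (auto-commit; committed b=1)
Op 8: UPDATE a=5 (auto-commit; committed a=5)
Final committed: {a=5, b=1}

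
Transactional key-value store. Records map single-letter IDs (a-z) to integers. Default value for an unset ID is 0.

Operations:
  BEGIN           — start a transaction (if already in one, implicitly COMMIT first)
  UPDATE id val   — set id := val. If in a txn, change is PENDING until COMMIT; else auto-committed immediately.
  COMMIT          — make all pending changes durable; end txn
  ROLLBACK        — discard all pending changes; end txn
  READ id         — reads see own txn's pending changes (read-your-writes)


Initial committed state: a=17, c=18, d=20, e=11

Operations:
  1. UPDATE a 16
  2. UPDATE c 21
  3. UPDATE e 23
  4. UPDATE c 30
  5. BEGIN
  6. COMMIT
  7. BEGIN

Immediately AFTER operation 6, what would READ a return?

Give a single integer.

Initial committed: {a=17, c=18, d=20, e=11}
Op 1: UPDATE a=16 (auto-commit; committed a=16)
Op 2: UPDATE c=21 (auto-commit; committed c=21)
Op 3: UPDATE e=23 (auto-commit; committed e=23)
Op 4: UPDATE c=30 (auto-commit; committed c=30)
Op 5: BEGIN: in_txn=True, pending={}
Op 6: COMMIT: merged [] into committed; committed now {a=16, c=30, d=20, e=23}
After op 6: visible(a) = 16 (pending={}, committed={a=16, c=30, d=20, e=23})

Answer: 16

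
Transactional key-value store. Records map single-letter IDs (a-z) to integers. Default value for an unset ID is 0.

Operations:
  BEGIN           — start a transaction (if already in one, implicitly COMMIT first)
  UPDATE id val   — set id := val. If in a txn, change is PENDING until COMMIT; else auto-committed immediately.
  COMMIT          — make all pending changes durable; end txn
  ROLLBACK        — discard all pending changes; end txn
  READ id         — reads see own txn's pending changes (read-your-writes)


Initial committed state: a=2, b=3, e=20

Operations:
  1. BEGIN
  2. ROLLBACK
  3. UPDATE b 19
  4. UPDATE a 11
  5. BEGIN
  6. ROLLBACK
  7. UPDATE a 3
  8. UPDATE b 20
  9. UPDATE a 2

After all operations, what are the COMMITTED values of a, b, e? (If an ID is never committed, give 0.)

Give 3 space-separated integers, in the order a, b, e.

Initial committed: {a=2, b=3, e=20}
Op 1: BEGIN: in_txn=True, pending={}
Op 2: ROLLBACK: discarded pending []; in_txn=False
Op 3: UPDATE b=19 (auto-commit; committed b=19)
Op 4: UPDATE a=11 (auto-commit; committed a=11)
Op 5: BEGIN: in_txn=True, pending={}
Op 6: ROLLBACK: discarded pending []; in_txn=False
Op 7: UPDATE a=3 (auto-commit; committed a=3)
Op 8: UPDATE b=20 (auto-commit; committed b=20)
Op 9: UPDATE a=2 (auto-commit; committed a=2)
Final committed: {a=2, b=20, e=20}

Answer: 2 20 20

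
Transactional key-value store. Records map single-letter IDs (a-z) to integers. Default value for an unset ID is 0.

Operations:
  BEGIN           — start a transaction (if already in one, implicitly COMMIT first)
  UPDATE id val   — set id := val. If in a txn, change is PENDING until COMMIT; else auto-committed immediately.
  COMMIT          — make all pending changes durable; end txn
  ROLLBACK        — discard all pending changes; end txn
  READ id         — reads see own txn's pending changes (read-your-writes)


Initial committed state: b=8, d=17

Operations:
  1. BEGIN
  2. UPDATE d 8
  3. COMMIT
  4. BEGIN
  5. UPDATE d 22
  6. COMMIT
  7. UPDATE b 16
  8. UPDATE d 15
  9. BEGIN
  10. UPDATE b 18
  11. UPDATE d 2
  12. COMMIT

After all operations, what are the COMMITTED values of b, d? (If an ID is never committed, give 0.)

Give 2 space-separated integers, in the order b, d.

Initial committed: {b=8, d=17}
Op 1: BEGIN: in_txn=True, pending={}
Op 2: UPDATE d=8 (pending; pending now {d=8})
Op 3: COMMIT: merged ['d'] into committed; committed now {b=8, d=8}
Op 4: BEGIN: in_txn=True, pending={}
Op 5: UPDATE d=22 (pending; pending now {d=22})
Op 6: COMMIT: merged ['d'] into committed; committed now {b=8, d=22}
Op 7: UPDATE b=16 (auto-commit; committed b=16)
Op 8: UPDATE d=15 (auto-commit; committed d=15)
Op 9: BEGIN: in_txn=True, pending={}
Op 10: UPDATE b=18 (pending; pending now {b=18})
Op 11: UPDATE d=2 (pending; pending now {b=18, d=2})
Op 12: COMMIT: merged ['b', 'd'] into committed; committed now {b=18, d=2}
Final committed: {b=18, d=2}

Answer: 18 2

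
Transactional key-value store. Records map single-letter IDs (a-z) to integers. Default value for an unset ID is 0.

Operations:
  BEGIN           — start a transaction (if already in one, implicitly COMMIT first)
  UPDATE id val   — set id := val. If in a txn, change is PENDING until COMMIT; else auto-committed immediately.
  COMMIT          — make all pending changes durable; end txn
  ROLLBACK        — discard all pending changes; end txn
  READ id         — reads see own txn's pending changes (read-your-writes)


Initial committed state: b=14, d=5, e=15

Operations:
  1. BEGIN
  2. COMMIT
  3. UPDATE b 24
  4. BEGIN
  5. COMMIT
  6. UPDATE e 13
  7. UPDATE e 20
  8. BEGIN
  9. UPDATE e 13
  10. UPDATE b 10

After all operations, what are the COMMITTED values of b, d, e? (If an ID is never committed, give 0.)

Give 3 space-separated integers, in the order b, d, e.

Answer: 24 5 20

Derivation:
Initial committed: {b=14, d=5, e=15}
Op 1: BEGIN: in_txn=True, pending={}
Op 2: COMMIT: merged [] into committed; committed now {b=14, d=5, e=15}
Op 3: UPDATE b=24 (auto-commit; committed b=24)
Op 4: BEGIN: in_txn=True, pending={}
Op 5: COMMIT: merged [] into committed; committed now {b=24, d=5, e=15}
Op 6: UPDATE e=13 (auto-commit; committed e=13)
Op 7: UPDATE e=20 (auto-commit; committed e=20)
Op 8: BEGIN: in_txn=True, pending={}
Op 9: UPDATE e=13 (pending; pending now {e=13})
Op 10: UPDATE b=10 (pending; pending now {b=10, e=13})
Final committed: {b=24, d=5, e=20}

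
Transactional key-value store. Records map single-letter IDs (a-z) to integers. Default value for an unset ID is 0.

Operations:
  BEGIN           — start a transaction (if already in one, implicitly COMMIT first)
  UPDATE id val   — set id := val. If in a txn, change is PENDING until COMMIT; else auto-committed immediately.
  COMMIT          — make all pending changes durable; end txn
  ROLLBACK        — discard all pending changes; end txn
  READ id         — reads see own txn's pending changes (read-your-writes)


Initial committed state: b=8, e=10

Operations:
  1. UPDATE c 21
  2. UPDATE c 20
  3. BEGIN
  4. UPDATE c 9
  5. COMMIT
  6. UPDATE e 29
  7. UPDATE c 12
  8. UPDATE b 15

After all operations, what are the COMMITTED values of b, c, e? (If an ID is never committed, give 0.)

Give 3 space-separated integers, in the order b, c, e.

Answer: 15 12 29

Derivation:
Initial committed: {b=8, e=10}
Op 1: UPDATE c=21 (auto-commit; committed c=21)
Op 2: UPDATE c=20 (auto-commit; committed c=20)
Op 3: BEGIN: in_txn=True, pending={}
Op 4: UPDATE c=9 (pending; pending now {c=9})
Op 5: COMMIT: merged ['c'] into committed; committed now {b=8, c=9, e=10}
Op 6: UPDATE e=29 (auto-commit; committed e=29)
Op 7: UPDATE c=12 (auto-commit; committed c=12)
Op 8: UPDATE b=15 (auto-commit; committed b=15)
Final committed: {b=15, c=12, e=29}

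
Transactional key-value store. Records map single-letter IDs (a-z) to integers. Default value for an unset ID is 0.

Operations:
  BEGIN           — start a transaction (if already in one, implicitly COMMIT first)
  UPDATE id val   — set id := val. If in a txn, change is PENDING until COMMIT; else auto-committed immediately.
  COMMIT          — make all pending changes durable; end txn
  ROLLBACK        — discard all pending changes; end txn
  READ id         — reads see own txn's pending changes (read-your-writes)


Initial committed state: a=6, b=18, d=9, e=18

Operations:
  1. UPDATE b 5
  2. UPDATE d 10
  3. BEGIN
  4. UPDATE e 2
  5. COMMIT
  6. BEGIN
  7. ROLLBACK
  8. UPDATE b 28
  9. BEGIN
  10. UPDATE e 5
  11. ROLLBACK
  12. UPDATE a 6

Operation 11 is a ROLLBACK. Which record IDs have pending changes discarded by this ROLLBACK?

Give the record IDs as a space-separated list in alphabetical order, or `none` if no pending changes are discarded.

Initial committed: {a=6, b=18, d=9, e=18}
Op 1: UPDATE b=5 (auto-commit; committed b=5)
Op 2: UPDATE d=10 (auto-commit; committed d=10)
Op 3: BEGIN: in_txn=True, pending={}
Op 4: UPDATE e=2 (pending; pending now {e=2})
Op 5: COMMIT: merged ['e'] into committed; committed now {a=6, b=5, d=10, e=2}
Op 6: BEGIN: in_txn=True, pending={}
Op 7: ROLLBACK: discarded pending []; in_txn=False
Op 8: UPDATE b=28 (auto-commit; committed b=28)
Op 9: BEGIN: in_txn=True, pending={}
Op 10: UPDATE e=5 (pending; pending now {e=5})
Op 11: ROLLBACK: discarded pending ['e']; in_txn=False
Op 12: UPDATE a=6 (auto-commit; committed a=6)
ROLLBACK at op 11 discards: ['e']

Answer: e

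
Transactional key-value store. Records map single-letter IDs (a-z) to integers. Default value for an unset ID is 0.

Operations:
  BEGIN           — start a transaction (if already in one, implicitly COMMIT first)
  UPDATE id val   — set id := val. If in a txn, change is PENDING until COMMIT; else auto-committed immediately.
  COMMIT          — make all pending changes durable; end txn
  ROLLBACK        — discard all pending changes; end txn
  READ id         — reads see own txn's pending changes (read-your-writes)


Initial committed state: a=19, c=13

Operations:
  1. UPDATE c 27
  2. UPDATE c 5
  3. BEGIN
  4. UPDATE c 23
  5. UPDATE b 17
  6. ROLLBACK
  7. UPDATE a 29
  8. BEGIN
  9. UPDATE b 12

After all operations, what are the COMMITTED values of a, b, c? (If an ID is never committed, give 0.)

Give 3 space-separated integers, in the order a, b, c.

Initial committed: {a=19, c=13}
Op 1: UPDATE c=27 (auto-commit; committed c=27)
Op 2: UPDATE c=5 (auto-commit; committed c=5)
Op 3: BEGIN: in_txn=True, pending={}
Op 4: UPDATE c=23 (pending; pending now {c=23})
Op 5: UPDATE b=17 (pending; pending now {b=17, c=23})
Op 6: ROLLBACK: discarded pending ['b', 'c']; in_txn=False
Op 7: UPDATE a=29 (auto-commit; committed a=29)
Op 8: BEGIN: in_txn=True, pending={}
Op 9: UPDATE b=12 (pending; pending now {b=12})
Final committed: {a=29, c=5}

Answer: 29 0 5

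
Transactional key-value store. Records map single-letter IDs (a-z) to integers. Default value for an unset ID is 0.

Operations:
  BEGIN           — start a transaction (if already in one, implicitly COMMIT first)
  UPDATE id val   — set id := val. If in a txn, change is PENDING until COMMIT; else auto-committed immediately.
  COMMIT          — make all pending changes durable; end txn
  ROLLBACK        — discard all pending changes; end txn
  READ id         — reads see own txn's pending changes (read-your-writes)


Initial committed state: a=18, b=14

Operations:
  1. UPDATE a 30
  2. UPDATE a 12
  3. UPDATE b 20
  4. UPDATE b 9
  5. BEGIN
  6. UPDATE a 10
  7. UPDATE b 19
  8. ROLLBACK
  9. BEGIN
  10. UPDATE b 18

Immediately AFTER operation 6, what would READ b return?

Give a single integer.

Initial committed: {a=18, b=14}
Op 1: UPDATE a=30 (auto-commit; committed a=30)
Op 2: UPDATE a=12 (auto-commit; committed a=12)
Op 3: UPDATE b=20 (auto-commit; committed b=20)
Op 4: UPDATE b=9 (auto-commit; committed b=9)
Op 5: BEGIN: in_txn=True, pending={}
Op 6: UPDATE a=10 (pending; pending now {a=10})
After op 6: visible(b) = 9 (pending={a=10}, committed={a=12, b=9})

Answer: 9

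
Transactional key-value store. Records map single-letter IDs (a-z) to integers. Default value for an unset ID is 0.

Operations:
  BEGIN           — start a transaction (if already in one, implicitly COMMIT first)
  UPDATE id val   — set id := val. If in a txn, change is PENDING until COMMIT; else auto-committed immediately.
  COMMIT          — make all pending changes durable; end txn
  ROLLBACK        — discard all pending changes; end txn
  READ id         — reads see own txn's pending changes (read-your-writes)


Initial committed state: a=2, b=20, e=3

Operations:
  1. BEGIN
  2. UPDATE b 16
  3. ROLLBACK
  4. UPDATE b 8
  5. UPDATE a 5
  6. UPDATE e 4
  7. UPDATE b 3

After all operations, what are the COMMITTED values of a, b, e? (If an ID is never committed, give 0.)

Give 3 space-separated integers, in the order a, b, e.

Answer: 5 3 4

Derivation:
Initial committed: {a=2, b=20, e=3}
Op 1: BEGIN: in_txn=True, pending={}
Op 2: UPDATE b=16 (pending; pending now {b=16})
Op 3: ROLLBACK: discarded pending ['b']; in_txn=False
Op 4: UPDATE b=8 (auto-commit; committed b=8)
Op 5: UPDATE a=5 (auto-commit; committed a=5)
Op 6: UPDATE e=4 (auto-commit; committed e=4)
Op 7: UPDATE b=3 (auto-commit; committed b=3)
Final committed: {a=5, b=3, e=4}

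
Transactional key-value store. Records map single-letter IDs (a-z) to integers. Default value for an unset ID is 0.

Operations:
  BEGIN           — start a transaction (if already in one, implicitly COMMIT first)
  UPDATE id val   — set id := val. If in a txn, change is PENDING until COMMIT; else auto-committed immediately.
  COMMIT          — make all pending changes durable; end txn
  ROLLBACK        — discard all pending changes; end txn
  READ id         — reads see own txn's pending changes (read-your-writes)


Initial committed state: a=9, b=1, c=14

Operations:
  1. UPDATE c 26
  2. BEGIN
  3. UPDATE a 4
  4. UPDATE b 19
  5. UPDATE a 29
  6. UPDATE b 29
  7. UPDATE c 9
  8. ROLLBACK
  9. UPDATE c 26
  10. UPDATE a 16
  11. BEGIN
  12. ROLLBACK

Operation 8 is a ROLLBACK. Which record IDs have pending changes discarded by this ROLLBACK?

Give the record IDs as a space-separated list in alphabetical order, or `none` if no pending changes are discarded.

Initial committed: {a=9, b=1, c=14}
Op 1: UPDATE c=26 (auto-commit; committed c=26)
Op 2: BEGIN: in_txn=True, pending={}
Op 3: UPDATE a=4 (pending; pending now {a=4})
Op 4: UPDATE b=19 (pending; pending now {a=4, b=19})
Op 5: UPDATE a=29 (pending; pending now {a=29, b=19})
Op 6: UPDATE b=29 (pending; pending now {a=29, b=29})
Op 7: UPDATE c=9 (pending; pending now {a=29, b=29, c=9})
Op 8: ROLLBACK: discarded pending ['a', 'b', 'c']; in_txn=False
Op 9: UPDATE c=26 (auto-commit; committed c=26)
Op 10: UPDATE a=16 (auto-commit; committed a=16)
Op 11: BEGIN: in_txn=True, pending={}
Op 12: ROLLBACK: discarded pending []; in_txn=False
ROLLBACK at op 8 discards: ['a', 'b', 'c']

Answer: a b c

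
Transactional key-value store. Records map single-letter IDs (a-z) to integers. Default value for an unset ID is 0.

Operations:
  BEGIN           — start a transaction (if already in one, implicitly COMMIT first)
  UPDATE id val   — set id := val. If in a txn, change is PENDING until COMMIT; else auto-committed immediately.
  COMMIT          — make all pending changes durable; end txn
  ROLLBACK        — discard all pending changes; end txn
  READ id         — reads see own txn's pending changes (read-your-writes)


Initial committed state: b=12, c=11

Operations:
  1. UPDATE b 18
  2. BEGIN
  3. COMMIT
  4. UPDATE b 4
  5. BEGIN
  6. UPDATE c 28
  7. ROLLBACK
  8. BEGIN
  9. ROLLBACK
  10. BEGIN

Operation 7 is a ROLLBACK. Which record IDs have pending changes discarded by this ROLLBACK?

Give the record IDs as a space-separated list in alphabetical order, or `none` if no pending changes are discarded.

Initial committed: {b=12, c=11}
Op 1: UPDATE b=18 (auto-commit; committed b=18)
Op 2: BEGIN: in_txn=True, pending={}
Op 3: COMMIT: merged [] into committed; committed now {b=18, c=11}
Op 4: UPDATE b=4 (auto-commit; committed b=4)
Op 5: BEGIN: in_txn=True, pending={}
Op 6: UPDATE c=28 (pending; pending now {c=28})
Op 7: ROLLBACK: discarded pending ['c']; in_txn=False
Op 8: BEGIN: in_txn=True, pending={}
Op 9: ROLLBACK: discarded pending []; in_txn=False
Op 10: BEGIN: in_txn=True, pending={}
ROLLBACK at op 7 discards: ['c']

Answer: c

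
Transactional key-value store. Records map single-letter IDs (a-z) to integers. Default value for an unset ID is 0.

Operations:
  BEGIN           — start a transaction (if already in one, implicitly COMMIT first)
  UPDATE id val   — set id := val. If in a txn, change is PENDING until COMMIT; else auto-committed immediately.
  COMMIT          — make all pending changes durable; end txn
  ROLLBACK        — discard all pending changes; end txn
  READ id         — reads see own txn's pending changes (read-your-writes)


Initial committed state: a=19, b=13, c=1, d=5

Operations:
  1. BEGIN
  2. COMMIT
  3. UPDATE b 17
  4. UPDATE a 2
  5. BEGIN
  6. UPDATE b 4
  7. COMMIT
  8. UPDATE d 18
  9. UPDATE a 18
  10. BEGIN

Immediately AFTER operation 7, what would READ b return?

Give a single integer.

Answer: 4

Derivation:
Initial committed: {a=19, b=13, c=1, d=5}
Op 1: BEGIN: in_txn=True, pending={}
Op 2: COMMIT: merged [] into committed; committed now {a=19, b=13, c=1, d=5}
Op 3: UPDATE b=17 (auto-commit; committed b=17)
Op 4: UPDATE a=2 (auto-commit; committed a=2)
Op 5: BEGIN: in_txn=True, pending={}
Op 6: UPDATE b=4 (pending; pending now {b=4})
Op 7: COMMIT: merged ['b'] into committed; committed now {a=2, b=4, c=1, d=5}
After op 7: visible(b) = 4 (pending={}, committed={a=2, b=4, c=1, d=5})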